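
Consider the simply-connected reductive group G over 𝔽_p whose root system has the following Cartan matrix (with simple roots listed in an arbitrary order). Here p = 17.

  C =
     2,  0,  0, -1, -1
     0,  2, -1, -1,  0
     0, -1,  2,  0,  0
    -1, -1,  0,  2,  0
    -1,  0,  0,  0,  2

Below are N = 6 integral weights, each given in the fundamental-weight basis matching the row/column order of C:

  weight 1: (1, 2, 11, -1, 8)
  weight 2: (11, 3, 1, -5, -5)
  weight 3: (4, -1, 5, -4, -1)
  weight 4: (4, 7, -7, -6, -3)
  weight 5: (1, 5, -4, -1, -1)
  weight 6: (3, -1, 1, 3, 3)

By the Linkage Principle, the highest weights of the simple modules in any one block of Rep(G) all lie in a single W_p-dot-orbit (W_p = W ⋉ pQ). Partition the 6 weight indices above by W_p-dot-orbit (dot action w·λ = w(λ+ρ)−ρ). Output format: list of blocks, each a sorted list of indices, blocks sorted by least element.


C ↔ A_5 under row/col permutation; |W(A_5)| = 720.

Each λ_j+ρ reduced to Ā_17; 5-tuples below use C's row order:

  [1] (2, 3, 3, 0, 0)
  [2] (4, 0, 2, 4, 4)
  [3] (2, 3, 3, 0, 0)
  [4] (2, 3, 3, 0, 0)
  [5] (2, 3, 3, 0, 0)
  [6] (4, 0, 2, 4, 4)

Grouping the 6 weights by Ā_17-representative: 2 linkage classes.

[[1, 3, 4, 5], [2, 6]]


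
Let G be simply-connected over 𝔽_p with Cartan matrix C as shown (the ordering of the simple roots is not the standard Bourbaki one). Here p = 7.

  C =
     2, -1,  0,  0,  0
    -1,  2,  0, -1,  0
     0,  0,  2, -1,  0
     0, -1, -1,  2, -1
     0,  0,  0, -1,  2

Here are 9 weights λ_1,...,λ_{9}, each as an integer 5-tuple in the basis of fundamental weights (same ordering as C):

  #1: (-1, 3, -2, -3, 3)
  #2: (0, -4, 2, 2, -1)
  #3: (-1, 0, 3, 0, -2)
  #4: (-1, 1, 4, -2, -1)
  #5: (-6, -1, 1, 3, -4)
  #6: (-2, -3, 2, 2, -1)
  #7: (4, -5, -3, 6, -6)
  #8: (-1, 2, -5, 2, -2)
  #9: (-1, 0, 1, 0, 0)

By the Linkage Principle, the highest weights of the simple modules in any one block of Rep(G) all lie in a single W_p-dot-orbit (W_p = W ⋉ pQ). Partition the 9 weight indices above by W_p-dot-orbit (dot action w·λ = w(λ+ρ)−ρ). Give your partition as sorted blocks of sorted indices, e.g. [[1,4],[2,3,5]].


C ↔ D_5 under row/col permutation; |W(D_5)| = 1920.

Ā_7 reps of the 9 weights (D_5, coords as presented):

  λ_1 → (0, 1, 2, 1, 1) · λ_2 → (2, 1, 3, 0, 0) · λ_3 → (0, 1, 4, 0, 1) · λ_4 → (0, 1, 4, 0, 1) · λ_5 → (0, 1, 2, 1, 1) · λ_6 → (2, 1, 3, 0, 0) · λ_7 → (0, 1, 2, 1, 1) · λ_8 → (0, 1, 2, 1, 1) · λ_9 → (0, 1, 2, 1, 1)

Partition of {1..9} into 3 W_7-dot-orbits:

[[1, 5, 7, 8, 9], [2, 6], [3, 4]]


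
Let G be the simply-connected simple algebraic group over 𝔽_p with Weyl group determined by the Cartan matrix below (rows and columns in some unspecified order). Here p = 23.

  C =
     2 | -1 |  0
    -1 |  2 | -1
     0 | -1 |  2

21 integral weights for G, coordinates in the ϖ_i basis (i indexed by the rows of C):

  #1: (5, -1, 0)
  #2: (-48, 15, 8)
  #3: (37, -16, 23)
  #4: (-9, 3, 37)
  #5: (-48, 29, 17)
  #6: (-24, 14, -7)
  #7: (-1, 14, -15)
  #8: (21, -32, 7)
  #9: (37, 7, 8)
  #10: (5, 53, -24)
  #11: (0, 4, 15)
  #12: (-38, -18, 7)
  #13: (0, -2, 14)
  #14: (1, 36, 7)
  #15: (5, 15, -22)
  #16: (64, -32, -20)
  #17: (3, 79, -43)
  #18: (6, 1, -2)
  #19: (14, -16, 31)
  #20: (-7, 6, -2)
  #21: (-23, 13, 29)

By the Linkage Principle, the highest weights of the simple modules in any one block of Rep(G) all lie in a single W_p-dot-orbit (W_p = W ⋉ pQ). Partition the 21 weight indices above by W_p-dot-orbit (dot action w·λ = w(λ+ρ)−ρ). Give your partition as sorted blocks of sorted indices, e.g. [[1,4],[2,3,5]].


Dynkin diagram of C (from the 4 off-diagonal −1 entries): A_3.

λ_j+ρ reflected into Ā_23 (⟨·,θ^∨⟩≤23); 3-tuples as given:

  λ_1+ρ ↦ (6, 0, 1);  λ_2+ρ ↦ (7, 1, 1);  λ_3+ρ ↦ (0, 1, 14);  λ_4+ρ ↦ (4, 11, 4);  λ_5+ρ ↦ (1, 5, 16);  λ_6+ρ ↦ (9, 6, 8);  λ_7+ρ ↦ (0, 1, 14);  λ_8+ρ ↦ (0, 1, 14);  λ_9+ρ ↦ (9, 6, 8);  λ_10+ρ ↦ (9, 6, 8);  λ_11+ρ ↦ (1, 5, 16);  λ_12+ρ ↦ (9, 6, 8);  λ_13+ρ ↦ (0, 1, 14);  λ_14+ρ ↦ (7, 1, 1);  λ_15+ρ ↦ (1, 5, 16);  λ_16+ρ ↦ (4, 11, 4);  λ_17+ρ ↦ (4, 11, 4);  λ_18+ρ ↦ (7, 1, 1);  λ_19+ρ ↦ (9, 6, 8);  λ_20+ρ ↦ (6, 0, 1);  λ_21+ρ ↦ (7, 1, 1)

Linkage partition of the 21 weights (6 classes, p=23):

[[1, 20], [2, 14, 18, 21], [3, 7, 8, 13], [4, 16, 17], [5, 11, 15], [6, 9, 10, 12, 19]]


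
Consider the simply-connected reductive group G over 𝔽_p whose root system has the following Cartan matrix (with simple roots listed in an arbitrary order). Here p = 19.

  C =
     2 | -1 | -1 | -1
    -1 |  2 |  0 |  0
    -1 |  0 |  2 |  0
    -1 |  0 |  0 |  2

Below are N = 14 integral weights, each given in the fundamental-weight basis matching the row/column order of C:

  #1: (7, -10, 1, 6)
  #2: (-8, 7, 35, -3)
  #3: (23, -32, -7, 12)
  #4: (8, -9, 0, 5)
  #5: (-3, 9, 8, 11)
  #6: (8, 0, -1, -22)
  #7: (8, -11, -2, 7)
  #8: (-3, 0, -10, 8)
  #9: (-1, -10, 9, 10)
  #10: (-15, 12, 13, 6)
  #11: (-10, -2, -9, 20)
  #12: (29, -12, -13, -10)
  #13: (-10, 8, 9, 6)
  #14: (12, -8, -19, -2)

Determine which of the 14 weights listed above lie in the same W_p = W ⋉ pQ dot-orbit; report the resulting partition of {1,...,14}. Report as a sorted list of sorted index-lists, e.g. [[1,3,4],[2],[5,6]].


Cartan matrix: type D_4 (|W|=192); un-permuting the 4 rows.

Ā_19 reps of the 14 weights (D_4, coords as presented):

  [1] (1, 8, 1, 6)
  [2] (1, 7, 1, 1)
  [3] (5, 1, 0, 7)
  [4] (1, 8, 1, 6)
  [5] (7, 0, 1, 2)
  [6] (7, 0, 1, 2)
  [7] (1, 8, 1, 6)
  [8] (1, 7, 1, 1)
  [9] (7, 0, 1, 2)
  [10] (5, 1, 0, 7)
  [11] (1, 8, 1, 6)
  [12] (7, 0, 1, 2)
  [13] (7, 0, 1, 2)
  [14] (5, 1, 0, 7)

The 14 indices split into 4 linkage classes (same alcove rep ⇔ same W_19-dot-orbit):

[[1, 4, 7, 11], [2, 8], [3, 10, 14], [5, 6, 9, 12, 13]]


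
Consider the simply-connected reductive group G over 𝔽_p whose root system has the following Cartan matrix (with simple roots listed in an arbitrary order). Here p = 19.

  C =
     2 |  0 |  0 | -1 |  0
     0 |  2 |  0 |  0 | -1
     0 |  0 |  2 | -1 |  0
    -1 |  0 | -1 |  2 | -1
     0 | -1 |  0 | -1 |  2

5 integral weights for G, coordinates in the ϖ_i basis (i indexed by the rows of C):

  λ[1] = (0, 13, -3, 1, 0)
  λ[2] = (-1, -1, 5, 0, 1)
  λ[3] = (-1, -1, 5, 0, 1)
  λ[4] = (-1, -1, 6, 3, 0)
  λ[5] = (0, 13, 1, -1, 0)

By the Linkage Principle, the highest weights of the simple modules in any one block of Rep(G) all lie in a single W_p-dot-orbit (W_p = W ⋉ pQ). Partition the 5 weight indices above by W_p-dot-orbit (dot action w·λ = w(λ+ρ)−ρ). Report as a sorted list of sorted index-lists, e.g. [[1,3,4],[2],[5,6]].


Type D_5, rank 5, |W|=1920; reorder rows/cols to standard.

Each λ_j+ρ reduced to Ā_19; 5-tuples below use C's row order:

  λ_1+ρ ↦ (1, 14, 2, 0, 1) · λ_2+ρ ↦ (0, 0, 6, 1, 2) · λ_3+ρ ↦ (0, 0, 6, 1, 2) · λ_4+ρ ↦ (0, 0, 7, 4, 1) · λ_5+ρ ↦ (1, 14, 2, 0, 1)

Grouping the 5 weights by Ā_19-representative: 3 linkage classes.

[[1, 5], [2, 3], [4]]


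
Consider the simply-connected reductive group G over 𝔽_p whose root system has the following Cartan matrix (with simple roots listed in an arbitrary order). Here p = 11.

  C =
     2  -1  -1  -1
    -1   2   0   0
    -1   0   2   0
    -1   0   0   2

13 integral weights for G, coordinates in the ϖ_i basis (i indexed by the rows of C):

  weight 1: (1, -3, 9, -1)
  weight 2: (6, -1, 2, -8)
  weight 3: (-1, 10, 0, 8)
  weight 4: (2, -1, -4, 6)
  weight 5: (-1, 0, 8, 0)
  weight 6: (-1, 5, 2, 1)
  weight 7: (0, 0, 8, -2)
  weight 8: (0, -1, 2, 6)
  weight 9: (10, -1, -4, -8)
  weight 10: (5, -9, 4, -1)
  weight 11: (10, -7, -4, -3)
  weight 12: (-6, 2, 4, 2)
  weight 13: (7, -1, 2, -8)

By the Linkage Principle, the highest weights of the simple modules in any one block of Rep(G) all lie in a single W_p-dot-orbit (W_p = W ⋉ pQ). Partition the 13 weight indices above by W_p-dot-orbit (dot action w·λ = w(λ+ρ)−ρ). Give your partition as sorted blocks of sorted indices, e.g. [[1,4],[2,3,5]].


D_4 Cartan matrix, 4 simple roots permuted; ρ=(1,1,1,1).

Ā_11 reps of the 13 weights (D_4, coords as presented):

    λ_1 → (0, 1, 9, 1)
    λ_2 → (0, 0, 3, 7)
    λ_3 → (0, 1, 9, 1)
    λ_4 → (0, 0, 3, 7)
    λ_5 → (0, 1, 9, 1)
    λ_6 → (0, 6, 3, 2)
    λ_7 → (0, 1, 9, 1)
    λ_8 → (0, 0, 3, 7)
    λ_9 → (0, 0, 3, 7)
    λ_10 → (0, 6, 3, 2)
    λ_11 → (0, 6, 3, 2)
    λ_12 → (1, 2, 0, 2)
    λ_13 → (0, 0, 3, 7)

Grouping the 13 weights by Ā_11-representative: 4 linkage classes.

[[1, 3, 5, 7], [2, 4, 8, 9, 13], [6, 10, 11], [12]]


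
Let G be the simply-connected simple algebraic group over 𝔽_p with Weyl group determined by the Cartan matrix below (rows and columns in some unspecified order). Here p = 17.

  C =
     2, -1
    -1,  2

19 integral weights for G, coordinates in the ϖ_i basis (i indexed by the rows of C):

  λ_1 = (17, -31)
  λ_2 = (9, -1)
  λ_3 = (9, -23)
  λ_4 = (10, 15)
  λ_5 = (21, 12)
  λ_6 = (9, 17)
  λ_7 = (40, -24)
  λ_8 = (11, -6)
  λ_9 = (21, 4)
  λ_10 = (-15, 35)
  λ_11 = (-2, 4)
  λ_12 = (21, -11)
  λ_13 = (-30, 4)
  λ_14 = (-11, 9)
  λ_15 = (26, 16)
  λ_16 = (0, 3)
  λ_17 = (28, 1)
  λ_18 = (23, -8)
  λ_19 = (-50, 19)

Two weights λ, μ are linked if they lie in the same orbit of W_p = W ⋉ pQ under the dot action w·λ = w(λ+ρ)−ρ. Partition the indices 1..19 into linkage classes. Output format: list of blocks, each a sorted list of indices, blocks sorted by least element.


A_2 Cartan matrix, 2 simple roots permuted; ρ=(1,1).

W_17-reps of the 19 weights in Ā_17 (same 2-coord order as C):

  1: (1, 4)
  2: (10, 0)
  3: (7, 5)
  4: (1, 6)
  5: (1, 4)
  6: (1, 6)
  7: (1, 6)
  8: (7, 5)
  9: (7, 5)
  10: (3, 2)
  11: (1, 4)
  12: (7, 5)
  13: (7, 5)
  14: (10, 0)
  15: (10, 0)
  16: (1, 4)
  17: (3, 12)
  18: (10, 0)
  19: (3, 12)

The 19 indices split into 6 linkage classes (same alcove rep ⇔ same W_17-dot-orbit):

[[1, 5, 11, 16], [2, 14, 15, 18], [3, 8, 9, 12, 13], [4, 6, 7], [10], [17, 19]]


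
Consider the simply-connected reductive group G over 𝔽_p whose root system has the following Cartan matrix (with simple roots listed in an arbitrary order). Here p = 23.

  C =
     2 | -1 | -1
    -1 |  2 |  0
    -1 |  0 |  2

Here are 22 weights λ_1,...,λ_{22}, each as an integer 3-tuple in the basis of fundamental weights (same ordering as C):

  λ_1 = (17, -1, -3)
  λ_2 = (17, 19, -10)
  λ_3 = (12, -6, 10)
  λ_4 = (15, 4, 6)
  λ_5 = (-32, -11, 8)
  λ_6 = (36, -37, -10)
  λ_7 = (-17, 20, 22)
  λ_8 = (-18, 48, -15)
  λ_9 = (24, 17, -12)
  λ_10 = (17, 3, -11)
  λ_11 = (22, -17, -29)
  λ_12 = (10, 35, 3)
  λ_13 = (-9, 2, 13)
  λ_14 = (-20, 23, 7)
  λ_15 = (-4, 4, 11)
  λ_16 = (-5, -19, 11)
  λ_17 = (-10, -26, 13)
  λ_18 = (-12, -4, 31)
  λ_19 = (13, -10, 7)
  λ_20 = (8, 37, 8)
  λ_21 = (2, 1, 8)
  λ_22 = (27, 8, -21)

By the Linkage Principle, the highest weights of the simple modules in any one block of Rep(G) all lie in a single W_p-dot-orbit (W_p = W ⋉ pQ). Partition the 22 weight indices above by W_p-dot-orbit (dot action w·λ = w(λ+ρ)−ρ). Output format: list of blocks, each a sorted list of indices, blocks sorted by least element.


A_3 Cartan matrix, 3 simple roots permuted; ρ=(1,1,1).

W_23-reps of the 22 weights in Ā_23 (same 3-coord order as C):

  [1] (16, 0, 2);  [2] (3, 5, 6);  [3] (8, 4, 10);  [4] (16, 0, 2);  [5] (5, 9, 8);  [6] (5, 9, 8);  [7] (16, 0, 2);  [8] (3, 5, 6);  [9] (3, 2, 9);  [10] (8, 4, 10);  [11] (16, 0, 2);  [12] (8, 4, 10);  [13] (3, 5, 6);  [14] (8, 4, 10);  [15] (3, 2, 9);  [16] (8, 4, 10);  [17] (3, 2, 9);  [18] (3, 2, 9);  [19] (5, 9, 8);  [20] (5, 9, 8);  [21] (3, 2, 9);  [22] (3, 5, 6)

The 22 indices split into 5 linkage classes (same alcove rep ⇔ same W_23-dot-orbit):

[[1, 4, 7, 11], [2, 8, 13, 22], [3, 10, 12, 14, 16], [5, 6, 19, 20], [9, 15, 17, 18, 21]]


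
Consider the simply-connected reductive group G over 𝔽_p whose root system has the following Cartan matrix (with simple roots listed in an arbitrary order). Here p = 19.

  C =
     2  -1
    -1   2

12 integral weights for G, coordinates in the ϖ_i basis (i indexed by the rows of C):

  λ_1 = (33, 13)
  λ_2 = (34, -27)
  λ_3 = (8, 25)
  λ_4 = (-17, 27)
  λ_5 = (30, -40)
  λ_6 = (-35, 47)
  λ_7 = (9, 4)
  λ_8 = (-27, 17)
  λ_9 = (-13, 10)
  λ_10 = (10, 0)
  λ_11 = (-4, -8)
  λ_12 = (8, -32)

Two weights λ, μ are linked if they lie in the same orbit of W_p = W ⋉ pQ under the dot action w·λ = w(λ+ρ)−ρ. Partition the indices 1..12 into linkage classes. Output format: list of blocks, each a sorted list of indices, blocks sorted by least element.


Cartan matrix: type A_2 (|W|=6); un-permuting the 2 rows.

Each λ_j+ρ reduced to Ā_19; 2-tuples below use C's row order:

  λ_1+ρ ↦ (10, 5)
  λ_2+ρ ↦ (7, 3)
  λ_3+ρ ↦ (7, 3)
  λ_4+ρ ↦ (7, 3)
  λ_5+ρ ↦ (11, 1)
  λ_6+ρ ↦ (10, 5)
  λ_7+ρ ↦ (10, 5)
  λ_8+ρ ↦ (11, 1)
  λ_9+ρ ↦ (11, 1)
  λ_10+ρ ↦ (11, 1)
  λ_11+ρ ↦ (7, 3)
  λ_12+ρ ↦ (7, 3)

The 12 indices split into 3 linkage classes (same alcove rep ⇔ same W_19-dot-orbit):

[[1, 6, 7], [2, 3, 4, 11, 12], [5, 8, 9, 10]]


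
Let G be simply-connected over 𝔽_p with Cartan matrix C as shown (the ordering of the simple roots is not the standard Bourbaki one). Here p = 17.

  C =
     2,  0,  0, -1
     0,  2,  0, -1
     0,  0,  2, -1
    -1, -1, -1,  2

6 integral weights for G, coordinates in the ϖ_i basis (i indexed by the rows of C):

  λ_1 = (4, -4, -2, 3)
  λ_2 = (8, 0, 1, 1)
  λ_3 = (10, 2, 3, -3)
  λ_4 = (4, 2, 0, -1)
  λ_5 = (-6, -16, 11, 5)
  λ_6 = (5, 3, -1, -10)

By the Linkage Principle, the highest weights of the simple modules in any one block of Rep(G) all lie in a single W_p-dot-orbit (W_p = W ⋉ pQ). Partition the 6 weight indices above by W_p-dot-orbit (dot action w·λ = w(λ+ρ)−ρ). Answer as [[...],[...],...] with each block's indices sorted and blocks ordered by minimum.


Root system D_4: the 4×4 matrix C matches after relabeling.

Alcove-folded reps (p=17, 6 weights, presented ϖ-order):

    λ_1+ρ ↦ (5, 3, 1, 0)
    λ_2+ρ ↦ (9, 1, 2, 2)
    λ_3+ρ ↦ (9, 1, 2, 2)
    λ_4+ρ ↦ (5, 3, 1, 0)
    λ_5+ρ ↦ (9, 1, 2, 2)
    λ_6+ρ ↦ (5, 3, 1, 0)

These 6 weights hit 2 W_17-dot-orbits; sizes (3, 3):

[[1, 4, 6], [2, 3, 5]]


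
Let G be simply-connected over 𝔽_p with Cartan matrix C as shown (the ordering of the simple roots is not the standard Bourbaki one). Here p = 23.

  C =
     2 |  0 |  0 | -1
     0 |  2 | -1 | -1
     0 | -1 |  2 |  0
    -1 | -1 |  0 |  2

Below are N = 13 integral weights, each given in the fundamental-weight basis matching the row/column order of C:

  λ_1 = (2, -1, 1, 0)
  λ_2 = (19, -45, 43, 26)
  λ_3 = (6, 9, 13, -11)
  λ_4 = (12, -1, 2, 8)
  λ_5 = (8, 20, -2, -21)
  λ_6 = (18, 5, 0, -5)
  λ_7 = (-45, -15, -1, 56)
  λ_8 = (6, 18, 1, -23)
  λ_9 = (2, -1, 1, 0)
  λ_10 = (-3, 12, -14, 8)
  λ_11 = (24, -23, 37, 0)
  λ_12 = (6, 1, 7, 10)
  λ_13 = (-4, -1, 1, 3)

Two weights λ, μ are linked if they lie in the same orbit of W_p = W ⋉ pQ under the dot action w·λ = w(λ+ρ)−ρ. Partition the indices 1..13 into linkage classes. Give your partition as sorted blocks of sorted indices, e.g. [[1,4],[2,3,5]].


A_4 Cartan matrix, 4 simple roots permuted; ρ=(1,1,1,1).

λ_j+ρ reflected into Ā_23 (⟨·,θ^∨⟩≤23); 4-tuples as given:

  λ_1 → (3, 0, 2, 1);  λ_2 → (3, 0, 2, 1);  λ_3 → (2, 0, 13, 7);  λ_4 → (11, 0, 1, 9);  λ_5 → (11, 0, 1, 9);  λ_6 → (15, 2, 1, 4);  λ_7 → (11, 0, 1, 9);  λ_8 → (15, 2, 1, 4);  λ_9 → (3, 0, 2, 1);  λ_10 → (2, 0, 13, 7);  λ_11 → (15, 2, 1, 4);  λ_12 → (2, 2, 3, 11);  λ_13 → (3, 0, 2, 1)

5 distinct reps among the 13 weights ⇒ 5 W_23-linkage classes:

[[1, 2, 9, 13], [3, 10], [4, 5, 7], [6, 8, 11], [12]]


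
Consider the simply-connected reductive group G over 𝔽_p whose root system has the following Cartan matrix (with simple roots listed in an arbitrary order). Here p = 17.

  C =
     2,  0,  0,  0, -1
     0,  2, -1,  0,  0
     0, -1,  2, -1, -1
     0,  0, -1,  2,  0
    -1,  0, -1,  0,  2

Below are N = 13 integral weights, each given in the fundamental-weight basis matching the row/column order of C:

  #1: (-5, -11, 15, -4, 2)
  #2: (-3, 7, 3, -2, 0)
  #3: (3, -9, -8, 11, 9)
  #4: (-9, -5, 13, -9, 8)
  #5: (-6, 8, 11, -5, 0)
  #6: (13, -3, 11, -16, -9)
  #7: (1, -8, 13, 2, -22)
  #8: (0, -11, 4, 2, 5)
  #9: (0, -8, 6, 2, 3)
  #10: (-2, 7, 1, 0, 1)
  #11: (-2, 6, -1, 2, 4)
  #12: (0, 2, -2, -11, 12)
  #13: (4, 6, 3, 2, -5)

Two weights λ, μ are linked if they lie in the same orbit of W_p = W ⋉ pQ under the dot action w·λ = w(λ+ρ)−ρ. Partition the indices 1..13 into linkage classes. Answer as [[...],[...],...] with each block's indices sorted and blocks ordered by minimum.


C ↔ D_5 under row/col permutation; |W(D_5)| = 1920.

Ā_17 reps of the 13 weights (D_5, coords as presented):

  [1] (1, 8, 2, 1, 1) · [2] (1, 8, 2, 1, 1) · [3] (1, 7, 0, 3, 2) · [4] (0, 2, 4, 2, 2) · [5] (4, 4, 0, 1, 4) · [6] (1, 8, 2, 1, 1) · [7] (1, 7, 0, 3, 2) · [8] (1, 5, 3, 2, 1) · [9] (1, 7, 0, 3, 2) · [10] (1, 8, 2, 1, 1) · [11] (1, 7, 0, 3, 2) · [12] (1, 8, 2, 1, 1) · [13] (1, 7, 0, 3, 2)

Linkage partition of the 13 weights (5 classes, p=17):

[[1, 2, 6, 10, 12], [3, 7, 9, 11, 13], [4], [5], [8]]


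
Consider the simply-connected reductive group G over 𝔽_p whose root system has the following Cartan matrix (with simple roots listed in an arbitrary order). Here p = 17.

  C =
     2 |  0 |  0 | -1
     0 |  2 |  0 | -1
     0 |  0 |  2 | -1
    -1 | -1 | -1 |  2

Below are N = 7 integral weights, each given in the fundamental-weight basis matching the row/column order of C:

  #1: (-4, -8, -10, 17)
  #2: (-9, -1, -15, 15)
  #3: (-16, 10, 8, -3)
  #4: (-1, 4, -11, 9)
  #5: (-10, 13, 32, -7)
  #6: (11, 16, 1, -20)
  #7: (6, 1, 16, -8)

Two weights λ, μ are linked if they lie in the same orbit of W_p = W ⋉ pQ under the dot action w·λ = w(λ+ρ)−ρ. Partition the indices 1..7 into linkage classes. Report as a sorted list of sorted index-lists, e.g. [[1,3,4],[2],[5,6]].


Dynkin diagram of C (from the 6 off-diagonal −1 entries): D_4.

Folding the 7 weights λ_j+ρ into Ā_17 (reps in the given 4-coord order):

  λ_1 → (2, 6, 8, 0)
  λ_2 → (2, 6, 8, 0)
  λ_3 → (2, 6, 8, 0)
  λ_4 → (0, 5, 10, 0)
  λ_5 → (1, 6, 7, 1)
  λ_6 → (0, 5, 10, 0)
  λ_7 → (0, 5, 10, 0)

The 7 indices split into 3 linkage classes (same alcove rep ⇔ same W_17-dot-orbit):

[[1, 2, 3], [4, 6, 7], [5]]


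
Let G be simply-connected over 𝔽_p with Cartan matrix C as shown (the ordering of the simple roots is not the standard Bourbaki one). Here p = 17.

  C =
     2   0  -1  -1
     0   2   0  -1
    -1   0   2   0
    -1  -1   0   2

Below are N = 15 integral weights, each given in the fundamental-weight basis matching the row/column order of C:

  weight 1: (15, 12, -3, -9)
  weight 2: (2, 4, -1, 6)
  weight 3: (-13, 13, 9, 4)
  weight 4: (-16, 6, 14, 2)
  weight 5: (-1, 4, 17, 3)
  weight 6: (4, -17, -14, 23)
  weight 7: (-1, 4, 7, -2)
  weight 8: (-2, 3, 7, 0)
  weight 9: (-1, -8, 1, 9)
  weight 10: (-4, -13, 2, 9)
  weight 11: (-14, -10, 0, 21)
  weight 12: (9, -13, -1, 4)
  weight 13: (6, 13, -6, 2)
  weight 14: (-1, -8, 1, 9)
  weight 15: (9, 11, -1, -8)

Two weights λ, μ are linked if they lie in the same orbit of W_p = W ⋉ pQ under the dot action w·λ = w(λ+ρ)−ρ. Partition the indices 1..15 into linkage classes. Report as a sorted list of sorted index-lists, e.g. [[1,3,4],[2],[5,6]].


Type A_4, rank 4, |W|=120; reorder rows/cols to standard.

Alcove-folded reps (p=17, 15 weights, presented ϖ-order):

    1: (4, 1, 2, 8)
    2: (3, 5, 0, 7)
    3: (3, 5, 0, 7)
    4: (3, 5, 0, 7)
    5: (1, 4, 7, 0)
    6: (1, 4, 7, 0)
    7: (1, 4, 7, 0)
    8: (1, 4, 7, 0)
    9: (0, 7, 2, 3)
    10: (0, 7, 2, 3)
    11: (1, 4, 7, 0)
    12: (3, 5, 0, 7)
    13: (0, 7, 2, 3)
    14: (0, 7, 2, 3)
    15: (3, 5, 0, 7)

Grouping the 15 weights by Ā_17-representative: 4 linkage classes.

[[1], [2, 3, 4, 12, 15], [5, 6, 7, 8, 11], [9, 10, 13, 14]]


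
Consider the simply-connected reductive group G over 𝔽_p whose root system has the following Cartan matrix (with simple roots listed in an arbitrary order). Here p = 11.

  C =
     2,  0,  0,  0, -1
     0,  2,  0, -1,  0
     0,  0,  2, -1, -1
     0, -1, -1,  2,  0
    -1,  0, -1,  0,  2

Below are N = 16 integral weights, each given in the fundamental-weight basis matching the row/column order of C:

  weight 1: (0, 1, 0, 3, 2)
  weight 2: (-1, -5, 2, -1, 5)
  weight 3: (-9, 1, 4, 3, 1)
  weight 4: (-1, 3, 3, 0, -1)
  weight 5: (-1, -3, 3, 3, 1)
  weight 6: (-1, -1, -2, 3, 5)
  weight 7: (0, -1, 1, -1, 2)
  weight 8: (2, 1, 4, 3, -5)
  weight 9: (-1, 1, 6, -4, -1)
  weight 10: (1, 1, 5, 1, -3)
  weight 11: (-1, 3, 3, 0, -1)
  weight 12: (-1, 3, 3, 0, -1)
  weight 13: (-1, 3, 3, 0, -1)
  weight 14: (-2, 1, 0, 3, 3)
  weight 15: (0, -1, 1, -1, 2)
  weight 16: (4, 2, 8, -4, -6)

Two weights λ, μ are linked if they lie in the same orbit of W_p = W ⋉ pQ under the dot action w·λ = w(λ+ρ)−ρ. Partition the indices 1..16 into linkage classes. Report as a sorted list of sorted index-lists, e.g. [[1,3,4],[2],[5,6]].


Dynkin diagram of C (from the 8 off-diagonal −1 entries): A_5.

Ā_11 reps of the 16 weights (A_5, coords as presented):

  1: (1, 2, 1, 4, 3)
  2: (0, 0, 1, 3, 5)
  3: (0, 0, 1, 3, 5)
  4: (0, 4, 4, 1, 0)
  5: (0, 2, 4, 2, 2)
  6: (0, 0, 1, 3, 5)
  7: (1, 0, 2, 0, 3)
  8: (1, 2, 1, 4, 3)
  9: (0, 1, 4, 2, 0)
  10: (0, 2, 4, 2, 2)
  11: (0, 4, 4, 1, 0)
  12: (0, 4, 4, 1, 0)
  13: (0, 4, 4, 1, 0)
  14: (1, 2, 1, 4, 3)
  15: (1, 0, 2, 0, 3)
  16: (0, 0, 1, 3, 5)

The 16 indices split into 6 linkage classes (same alcove rep ⇔ same W_11-dot-orbit):

[[1, 8, 14], [2, 3, 6, 16], [4, 11, 12, 13], [5, 10], [7, 15], [9]]


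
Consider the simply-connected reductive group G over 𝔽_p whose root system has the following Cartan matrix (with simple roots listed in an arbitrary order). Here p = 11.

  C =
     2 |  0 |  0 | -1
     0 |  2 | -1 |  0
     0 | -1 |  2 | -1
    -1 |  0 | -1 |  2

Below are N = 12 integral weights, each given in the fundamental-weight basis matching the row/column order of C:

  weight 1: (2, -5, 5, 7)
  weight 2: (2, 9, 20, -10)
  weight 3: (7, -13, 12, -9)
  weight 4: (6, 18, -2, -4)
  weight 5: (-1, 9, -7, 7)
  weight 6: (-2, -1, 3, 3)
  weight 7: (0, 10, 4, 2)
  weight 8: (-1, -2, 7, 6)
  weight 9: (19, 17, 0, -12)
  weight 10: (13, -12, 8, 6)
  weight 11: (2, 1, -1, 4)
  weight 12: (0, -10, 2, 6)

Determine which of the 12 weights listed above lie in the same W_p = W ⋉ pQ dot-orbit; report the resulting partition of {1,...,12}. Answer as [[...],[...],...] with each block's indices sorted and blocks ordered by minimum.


C ↔ A_4 under row/col permutation; |W(A_4)| = 120.

Alcove-folded reps (p=11, 12 weights, presented ϖ-order):

    [1] (3, 2, 0, 5)
    [2] (1, 3, 6, 1)
    [3] (1, 3, 6, 1)
    [4] (1, 0, 4, 3)
    [5] (1, 3, 6, 1)
    [6] (1, 0, 4, 3)
    [7] (3, 2, 0, 5)
    [8] (1, 0, 4, 3)
    [9] (1, 3, 6, 1)
    [10] (3, 2, 0, 5)
    [11] (3, 2, 0, 5)
    [12] (1, 3, 6, 1)

Grouping the 12 weights by Ā_11-representative: 3 linkage classes.

[[1, 7, 10, 11], [2, 3, 5, 9, 12], [4, 6, 8]]


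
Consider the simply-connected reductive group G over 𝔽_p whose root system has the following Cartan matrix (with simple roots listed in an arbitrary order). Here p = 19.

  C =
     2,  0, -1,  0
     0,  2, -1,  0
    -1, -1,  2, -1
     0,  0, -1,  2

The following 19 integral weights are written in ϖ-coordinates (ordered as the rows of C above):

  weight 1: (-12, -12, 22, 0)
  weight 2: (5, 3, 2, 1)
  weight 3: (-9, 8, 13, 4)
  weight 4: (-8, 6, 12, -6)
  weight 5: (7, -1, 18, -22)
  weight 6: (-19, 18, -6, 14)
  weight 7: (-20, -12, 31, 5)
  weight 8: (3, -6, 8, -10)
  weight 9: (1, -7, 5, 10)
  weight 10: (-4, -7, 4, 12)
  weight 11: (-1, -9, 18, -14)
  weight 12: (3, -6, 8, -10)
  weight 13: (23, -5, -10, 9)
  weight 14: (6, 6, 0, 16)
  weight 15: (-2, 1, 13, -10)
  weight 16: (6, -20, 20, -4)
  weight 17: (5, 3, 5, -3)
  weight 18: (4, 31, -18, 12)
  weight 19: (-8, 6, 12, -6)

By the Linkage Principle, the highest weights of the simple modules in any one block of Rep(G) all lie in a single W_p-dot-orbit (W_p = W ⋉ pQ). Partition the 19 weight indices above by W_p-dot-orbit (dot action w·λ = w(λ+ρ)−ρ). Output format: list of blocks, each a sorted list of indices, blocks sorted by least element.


Root system D_4: the 4×4 matrix C matches after relabeling.

Ā_19 reps of the 19 weights (D_4, coords as presented):

  λ_1+ρ ↦ (6, 6, 1, 4);  λ_2+ρ ↦ (6, 4, 3, 2);  λ_3+ρ ↦ (1, 0, 4, 4);  λ_4+ρ ↦ (6, 6, 1, 4);  λ_5+ρ ↦ (2, 6, 0, 11);  λ_6+ρ ↦ (1, 0, 4, 4);  λ_7+ρ ↦ (2, 6, 0, 11);  λ_8+ρ ↦ (1, 0, 4, 4);  λ_9+ρ ↦ (2, 6, 0, 11);  λ_10+ρ ↦ (1, 2, 3, 9);  λ_11+ρ ↦ (2, 6, 0, 11);  λ_12+ρ ↦ (1, 0, 4, 4);  λ_13+ρ ↦ (6, 4, 3, 2);  λ_14+ρ ↦ (6, 6, 1, 4);  λ_15+ρ ↦ (1, 2, 3, 9);  λ_16+ρ ↦ (2, 10, 0, 6);  λ_17+ρ ↦ (6, 4, 3, 2);  λ_18+ρ ↦ (1, 2, 3, 9);  λ_19+ρ ↦ (6, 6, 1, 4)

Grouping the 19 weights by Ā_19-representative: 6 linkage classes.

[[1, 4, 14, 19], [2, 13, 17], [3, 6, 8, 12], [5, 7, 9, 11], [10, 15, 18], [16]]


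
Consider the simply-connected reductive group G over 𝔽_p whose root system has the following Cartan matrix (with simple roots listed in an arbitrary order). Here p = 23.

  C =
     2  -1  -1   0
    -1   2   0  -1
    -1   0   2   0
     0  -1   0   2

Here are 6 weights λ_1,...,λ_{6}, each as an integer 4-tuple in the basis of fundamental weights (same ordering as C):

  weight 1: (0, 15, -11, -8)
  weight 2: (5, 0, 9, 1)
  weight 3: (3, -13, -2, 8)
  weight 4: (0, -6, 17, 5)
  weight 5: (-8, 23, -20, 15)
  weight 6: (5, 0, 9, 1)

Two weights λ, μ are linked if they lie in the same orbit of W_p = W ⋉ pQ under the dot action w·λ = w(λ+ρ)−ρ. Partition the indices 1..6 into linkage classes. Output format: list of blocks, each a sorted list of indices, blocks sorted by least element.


Type A_4, rank 4, |W|=120; reorder rows/cols to standard.

Alcove-folded reps (p=23, 6 weights, presented ϖ-order):

  1: (9, 0, 1, 7);  2: (6, 1, 10, 2);  3: (1, 0, 8, 3);  4: (4, 1, 14, 1);  5: (6, 1, 10, 2);  6: (6, 1, 10, 2)

The 6 indices split into 4 linkage classes (same alcove rep ⇔ same W_23-dot-orbit):

[[1], [2, 5, 6], [3], [4]]


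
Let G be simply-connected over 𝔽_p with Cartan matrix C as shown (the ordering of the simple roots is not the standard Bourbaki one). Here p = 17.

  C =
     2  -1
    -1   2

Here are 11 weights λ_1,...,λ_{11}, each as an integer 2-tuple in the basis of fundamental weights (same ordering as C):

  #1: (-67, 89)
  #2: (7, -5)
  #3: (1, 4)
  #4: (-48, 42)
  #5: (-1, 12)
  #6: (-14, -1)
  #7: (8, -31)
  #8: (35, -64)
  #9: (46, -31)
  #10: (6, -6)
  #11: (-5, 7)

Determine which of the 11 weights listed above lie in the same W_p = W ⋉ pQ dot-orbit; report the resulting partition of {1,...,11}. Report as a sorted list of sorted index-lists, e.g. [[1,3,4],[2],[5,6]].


C ↔ A_2 under row/col permutation; |W(A_2)| = 6.

W_17-reps of the 11 weights in Ā_17 (same 2-coord order as C):

  1: (2, 5) · 2: (4, 4) · 3: (2, 5) · 4: (4, 4) · 5: (0, 13) · 6: (0, 13) · 7: (4, 4) · 8: (2, 5) · 9: (0, 13) · 10: (2, 5) · 11: (4, 4)

Linkage partition of the 11 weights (3 classes, p=17):

[[1, 3, 8, 10], [2, 4, 7, 11], [5, 6, 9]]


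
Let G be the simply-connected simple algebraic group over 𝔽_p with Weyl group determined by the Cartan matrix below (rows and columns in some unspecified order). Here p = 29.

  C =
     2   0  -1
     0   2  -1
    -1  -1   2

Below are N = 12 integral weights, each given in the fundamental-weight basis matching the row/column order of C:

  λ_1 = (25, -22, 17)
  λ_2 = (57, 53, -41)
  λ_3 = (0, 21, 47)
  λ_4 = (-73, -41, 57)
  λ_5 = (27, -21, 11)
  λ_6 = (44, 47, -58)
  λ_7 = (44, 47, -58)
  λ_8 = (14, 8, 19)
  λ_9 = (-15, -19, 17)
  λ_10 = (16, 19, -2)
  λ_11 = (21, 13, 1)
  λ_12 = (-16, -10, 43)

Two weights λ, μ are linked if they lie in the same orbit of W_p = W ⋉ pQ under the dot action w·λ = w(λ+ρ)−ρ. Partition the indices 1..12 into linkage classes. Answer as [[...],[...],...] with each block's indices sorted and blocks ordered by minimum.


Type A_3, rank 3, |W|=24; reorder rows/cols to standard.

W_29-reps of the 12 weights in Ā_29 (same 3-coord order as C):

  λ_1+ρ ↦ (8, 3, 3);  λ_2+ρ ↦ (0, 4, 14);  λ_3+ρ ↦ (9, 12, 1);  λ_4+ρ ↦ (0, 4, 14);  λ_5+ρ ↦ (9, 1, 8);  λ_6+ρ ↦ (9, 12, 1);  λ_7+ρ ↦ (9, 12, 1);  λ_8+ρ ↦ (0, 6, 14);  λ_9+ρ ↦ (0, 4, 14);  λ_10+ρ ↦ (9, 12, 1);  λ_11+ρ ↦ (13, 5, 2);  λ_12+ρ ↦ (0, 6, 14)

These 12 weights hit 6 W_29-dot-orbits; sizes (1, 3, 4, 1, 2, 1):

[[1], [2, 4, 9], [3, 6, 7, 10], [5], [8, 12], [11]]


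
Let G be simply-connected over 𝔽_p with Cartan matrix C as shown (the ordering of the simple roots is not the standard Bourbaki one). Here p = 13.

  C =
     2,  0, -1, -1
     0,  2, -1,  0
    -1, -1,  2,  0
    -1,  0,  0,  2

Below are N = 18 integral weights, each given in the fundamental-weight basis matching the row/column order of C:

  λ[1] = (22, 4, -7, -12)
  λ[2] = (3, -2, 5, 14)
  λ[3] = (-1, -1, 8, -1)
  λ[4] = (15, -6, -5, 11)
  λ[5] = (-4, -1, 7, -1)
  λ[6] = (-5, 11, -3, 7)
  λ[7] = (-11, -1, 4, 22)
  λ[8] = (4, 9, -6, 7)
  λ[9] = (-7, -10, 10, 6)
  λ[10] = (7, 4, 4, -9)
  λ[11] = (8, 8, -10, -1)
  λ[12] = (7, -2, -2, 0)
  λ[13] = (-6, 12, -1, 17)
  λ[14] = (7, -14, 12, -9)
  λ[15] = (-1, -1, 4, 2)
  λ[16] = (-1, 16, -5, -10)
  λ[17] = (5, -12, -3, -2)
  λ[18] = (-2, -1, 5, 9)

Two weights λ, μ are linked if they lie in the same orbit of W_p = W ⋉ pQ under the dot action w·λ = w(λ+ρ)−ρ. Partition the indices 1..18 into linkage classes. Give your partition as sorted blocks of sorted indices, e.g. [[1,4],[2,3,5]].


Root system A_4: the 4×4 matrix C matches after relabeling.

Each λ_j+ρ reduced to Ā_13; 4-tuples below use C's row order:

  λ_1+ρ ↦ (2, 5, 4, 1);  λ_2+ρ ↦ (2, 5, 4, 1);  λ_3+ρ ↦ (0, 0, 9, 0);  λ_4+ρ ↦ (2, 5, 4, 1);  λ_5+ρ ↦ (0, 0, 5, 3);  λ_6+ρ ↦ (2, 5, 4, 1);  λ_7+ρ ↦ (0, 0, 5, 3);  λ_8+ρ ↦ (0, 0, 5, 3);  λ_9+ρ ↦ (2, 5, 4, 1);  λ_10+ρ ↦ (0, 0, 5, 3);  λ_11+ρ ↦ (0, 0, 9, 0);  λ_12+ρ ↦ (6, 1, 1, 1);  λ_13+ρ ↦ (0, 5, 0, 0);  λ_14+ρ ↦ (0, 5, 0, 0);  λ_15+ρ ↦ (0, 0, 5, 3);  λ_16+ρ ↦ (0, 0, 9, 0);  λ_17+ρ ↦ (1, 2, 3, 7);  λ_18+ρ ↦ (1, 2, 3, 7)

Linkage partition of the 18 weights (6 classes, p=13):

[[1, 2, 4, 6, 9], [3, 11, 16], [5, 7, 8, 10, 15], [12], [13, 14], [17, 18]]


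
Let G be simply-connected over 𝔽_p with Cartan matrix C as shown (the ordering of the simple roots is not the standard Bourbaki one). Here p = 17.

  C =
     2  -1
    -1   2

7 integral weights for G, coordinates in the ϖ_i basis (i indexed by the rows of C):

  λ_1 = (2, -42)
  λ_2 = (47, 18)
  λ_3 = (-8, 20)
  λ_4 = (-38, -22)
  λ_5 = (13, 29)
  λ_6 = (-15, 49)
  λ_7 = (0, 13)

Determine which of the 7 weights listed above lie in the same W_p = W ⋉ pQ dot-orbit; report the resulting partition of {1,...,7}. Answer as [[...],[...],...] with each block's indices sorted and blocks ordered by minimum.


Cartan matrix: type A_2 (|W|=6); un-permuting the 2 rows.

W_17-reps of the 7 weights in Ā_17 (same 2-coord order as C):

    1: (3, 10)
    2: (1, 14)
    3: (3, 10)
    4: (3, 10)
    5: (3, 10)
    6: (1, 14)
    7: (1, 14)

The 7 indices split into 2 linkage classes (same alcove rep ⇔ same W_17-dot-orbit):

[[1, 3, 4, 5], [2, 6, 7]]


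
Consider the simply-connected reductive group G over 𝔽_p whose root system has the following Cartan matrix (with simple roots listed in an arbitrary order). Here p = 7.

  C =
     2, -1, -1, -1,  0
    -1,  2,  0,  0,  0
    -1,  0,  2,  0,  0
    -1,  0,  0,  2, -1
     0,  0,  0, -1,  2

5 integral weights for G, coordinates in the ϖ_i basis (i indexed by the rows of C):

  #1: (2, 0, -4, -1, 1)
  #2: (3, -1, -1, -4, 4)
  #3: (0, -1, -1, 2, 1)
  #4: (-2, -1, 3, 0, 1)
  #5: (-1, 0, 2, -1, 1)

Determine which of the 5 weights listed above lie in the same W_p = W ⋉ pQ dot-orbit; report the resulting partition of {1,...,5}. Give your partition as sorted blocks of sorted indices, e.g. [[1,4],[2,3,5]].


Type D_5, rank 5, |W|=1920; reorder rows/cols to standard.

W_7-reps of the 5 weights in Ā_7 (same 5-coord order as C):

  [1] (0, 1, 3, 0, 2) · [2] (1, 0, 0, 0, 2) · [3] (1, 0, 0, 0, 2) · [4] (0, 1, 3, 0, 2) · [5] (0, 1, 3, 0, 2)

2 distinct reps among the 5 weights ⇒ 2 W_7-linkage classes:

[[1, 4, 5], [2, 3]]


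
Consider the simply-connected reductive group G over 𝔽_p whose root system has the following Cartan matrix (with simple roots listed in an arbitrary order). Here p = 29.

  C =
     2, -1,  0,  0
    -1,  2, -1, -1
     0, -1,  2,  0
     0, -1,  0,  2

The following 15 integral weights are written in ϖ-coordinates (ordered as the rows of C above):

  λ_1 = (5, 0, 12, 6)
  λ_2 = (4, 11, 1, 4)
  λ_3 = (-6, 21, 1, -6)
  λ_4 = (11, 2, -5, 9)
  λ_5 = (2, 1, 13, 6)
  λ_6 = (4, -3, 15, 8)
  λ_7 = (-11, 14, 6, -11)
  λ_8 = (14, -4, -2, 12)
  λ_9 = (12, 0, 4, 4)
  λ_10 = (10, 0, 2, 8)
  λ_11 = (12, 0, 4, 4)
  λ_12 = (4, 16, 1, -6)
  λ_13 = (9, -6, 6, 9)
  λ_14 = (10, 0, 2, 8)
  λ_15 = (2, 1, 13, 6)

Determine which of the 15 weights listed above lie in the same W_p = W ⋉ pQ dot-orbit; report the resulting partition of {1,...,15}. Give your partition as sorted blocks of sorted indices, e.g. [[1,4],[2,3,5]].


Root system D_4: the 4×4 matrix C matches after relabeling.

λ_j+ρ reflected into Ā_29 (⟨·,θ^∨⟩≤29); 4-tuples as given:

  λ_1+ρ ↦ (6, 1, 13, 7)
  λ_2+ρ ↦ (5, 5, 2, 5)
  λ_3+ρ ↦ (5, 5, 2, 5)
  λ_4+ρ ↦ (11, 1, 3, 9)
  λ_5+ρ ↦ (3, 2, 14, 7)
  λ_6+ρ ↦ (3, 2, 14, 7)
  λ_7+ρ ↦ (5, 5, 2, 5)
  λ_8+ρ ↦ (11, 1, 3, 9)
  λ_9+ρ ↦ (13, 1, 5, 5)
  λ_10+ρ ↦ (11, 1, 3, 9)
  λ_11+ρ ↦ (13, 1, 5, 5)
  λ_12+ρ ↦ (5, 5, 2, 5)
  λ_13+ρ ↦ (5, 5, 2, 5)
  λ_14+ρ ↦ (11, 1, 3, 9)
  λ_15+ρ ↦ (3, 2, 14, 7)

Partition of {1..15} into 5 W_29-dot-orbits:

[[1], [2, 3, 7, 12, 13], [4, 8, 10, 14], [5, 6, 15], [9, 11]]


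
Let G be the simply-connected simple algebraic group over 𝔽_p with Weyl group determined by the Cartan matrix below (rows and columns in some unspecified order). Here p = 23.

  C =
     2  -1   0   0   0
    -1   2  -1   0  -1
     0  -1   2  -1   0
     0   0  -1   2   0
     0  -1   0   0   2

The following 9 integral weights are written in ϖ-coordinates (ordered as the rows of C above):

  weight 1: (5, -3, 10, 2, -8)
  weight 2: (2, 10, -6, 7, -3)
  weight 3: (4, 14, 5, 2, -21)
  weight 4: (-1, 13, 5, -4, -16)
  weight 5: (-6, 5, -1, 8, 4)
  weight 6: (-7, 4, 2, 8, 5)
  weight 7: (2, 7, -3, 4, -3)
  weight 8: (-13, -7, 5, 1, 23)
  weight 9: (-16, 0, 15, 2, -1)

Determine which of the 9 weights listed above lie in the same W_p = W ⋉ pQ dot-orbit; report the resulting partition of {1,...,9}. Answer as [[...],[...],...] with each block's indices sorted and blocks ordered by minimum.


Type D_5, rank 5, |W|=1920; reorder rows/cols to standard.

W_23-reps of the 9 weights in Ā_23 (same 5-coord order as C):

  λ_1 → (3, 4, 2, 3, 2);  λ_2 → (3, 4, 2, 3, 2);  λ_3 → (1, 0, 2, 3, 14);  λ_4 → (1, 0, 2, 3, 14);  λ_5 → (5, 1, 0, 9, 5);  λ_6 → (5, 1, 0, 9, 5);  λ_7 → (3, 4, 2, 3, 2);  λ_8 → (5, 1, 0, 9, 5);  λ_9 → (1, 0, 2, 3, 14)

Partition of {1..9} into 3 W_23-dot-orbits:

[[1, 2, 7], [3, 4, 9], [5, 6, 8]]


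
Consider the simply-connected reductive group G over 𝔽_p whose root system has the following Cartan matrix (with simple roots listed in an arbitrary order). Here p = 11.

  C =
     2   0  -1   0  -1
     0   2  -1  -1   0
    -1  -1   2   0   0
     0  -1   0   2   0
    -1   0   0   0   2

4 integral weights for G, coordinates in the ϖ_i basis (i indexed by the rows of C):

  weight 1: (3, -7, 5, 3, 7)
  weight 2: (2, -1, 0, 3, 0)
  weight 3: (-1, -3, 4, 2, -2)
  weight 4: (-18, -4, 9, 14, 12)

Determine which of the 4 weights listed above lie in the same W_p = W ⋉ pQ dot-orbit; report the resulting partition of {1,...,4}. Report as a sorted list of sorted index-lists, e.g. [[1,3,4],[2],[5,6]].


C ↔ A_5 under row/col permutation; |W(A_5)| = 720.

Alcove-folded reps (p=11, 4 weights, presented ϖ-order):

  λ_1+ρ ↦ (3, 0, 1, 4, 1);  λ_2+ρ ↦ (3, 0, 1, 4, 1);  λ_3+ρ ↦ (1, 2, 2, 1, 0);  λ_4+ρ ↦ (3, 0, 1, 4, 1)

These 4 weights hit 2 W_11-dot-orbits; sizes (3, 1):

[[1, 2, 4], [3]]


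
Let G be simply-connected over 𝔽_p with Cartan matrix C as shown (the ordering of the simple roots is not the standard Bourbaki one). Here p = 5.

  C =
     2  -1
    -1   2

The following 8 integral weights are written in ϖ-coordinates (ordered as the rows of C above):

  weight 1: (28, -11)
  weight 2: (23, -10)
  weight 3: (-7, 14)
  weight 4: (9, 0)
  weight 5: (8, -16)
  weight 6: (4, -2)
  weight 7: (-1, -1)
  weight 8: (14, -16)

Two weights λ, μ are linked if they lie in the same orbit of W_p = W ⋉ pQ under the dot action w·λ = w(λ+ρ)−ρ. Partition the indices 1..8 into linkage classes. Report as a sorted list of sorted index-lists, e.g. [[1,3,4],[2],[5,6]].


Type A_2, rank 2, |W|=6; reorder rows/cols to standard.

Alcove-folded reps (p=5, 8 weights, presented ϖ-order):

  [1] (1, 4)
  [2] (4, 1)
  [3] (1, 4)
  [4] (1, 4)
  [5] (1, 4)
  [6] (4, 1)
  [7] (0, 0)
  [8] (0, 0)

The 8 indices split into 3 linkage classes (same alcove rep ⇔ same W_5-dot-orbit):

[[1, 3, 4, 5], [2, 6], [7, 8]]


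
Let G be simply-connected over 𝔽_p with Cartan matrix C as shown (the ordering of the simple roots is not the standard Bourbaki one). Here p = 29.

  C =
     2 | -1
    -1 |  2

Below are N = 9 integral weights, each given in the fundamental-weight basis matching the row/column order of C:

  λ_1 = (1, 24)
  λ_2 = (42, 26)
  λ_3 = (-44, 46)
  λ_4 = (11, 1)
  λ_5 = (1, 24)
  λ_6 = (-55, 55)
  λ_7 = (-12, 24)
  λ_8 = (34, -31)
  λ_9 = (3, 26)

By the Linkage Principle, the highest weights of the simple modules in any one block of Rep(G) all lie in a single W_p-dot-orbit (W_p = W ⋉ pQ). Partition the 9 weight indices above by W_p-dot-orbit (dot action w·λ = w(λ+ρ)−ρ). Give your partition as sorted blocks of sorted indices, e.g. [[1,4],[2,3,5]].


Type A_2, rank 2, |W|=6; reorder rows/cols to standard.

Folding the 9 weights λ_j+ρ into Ā_29 (reps in the given 2-coord order):

  1: (2, 25) · 2: (12, 2) · 3: (11, 14) · 4: (12, 2) · 5: (2, 25) · 6: (2, 25) · 7: (11, 14) · 8: (1, 23) · 9: (2, 25)

These 9 weights hit 4 W_29-dot-orbits; sizes (4, 2, 2, 1):

[[1, 5, 6, 9], [2, 4], [3, 7], [8]]


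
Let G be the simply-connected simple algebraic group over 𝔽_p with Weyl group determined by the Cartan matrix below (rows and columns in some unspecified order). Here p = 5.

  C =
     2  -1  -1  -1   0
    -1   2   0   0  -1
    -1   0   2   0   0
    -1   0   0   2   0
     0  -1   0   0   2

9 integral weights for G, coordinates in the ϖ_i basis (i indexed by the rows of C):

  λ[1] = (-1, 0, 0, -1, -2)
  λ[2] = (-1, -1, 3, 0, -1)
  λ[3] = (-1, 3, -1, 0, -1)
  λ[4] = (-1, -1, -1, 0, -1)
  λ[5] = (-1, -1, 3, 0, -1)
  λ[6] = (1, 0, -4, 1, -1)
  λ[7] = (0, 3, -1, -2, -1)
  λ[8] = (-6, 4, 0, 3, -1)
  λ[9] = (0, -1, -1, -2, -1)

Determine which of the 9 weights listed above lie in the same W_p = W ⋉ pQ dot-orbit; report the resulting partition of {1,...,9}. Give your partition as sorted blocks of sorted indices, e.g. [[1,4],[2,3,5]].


D_5 Cartan matrix, 5 simple roots permuted; ρ=(1,1,1,1,1).

Folding the 9 weights λ_j+ρ into Ā_5 (reps in the given 5-coord order):

  λ_1 → (0, 0, 1, 0, 1) · λ_2 → (0, 0, 4, 1, 0) · λ_3 → (0, 0, 0, 1, 0) · λ_4 → (0, 0, 0, 1, 0) · λ_5 → (0, 0, 4, 1, 0) · λ_6 → (1, 0, 2, 1, 0) · λ_7 → (0, 0, 0, 1, 0) · λ_8 → (0, 0, 4, 1, 0) · λ_9 → (0, 0, 0, 1, 0)

Grouping the 9 weights by Ā_5-representative: 4 linkage classes.

[[1], [2, 5, 8], [3, 4, 7, 9], [6]]
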